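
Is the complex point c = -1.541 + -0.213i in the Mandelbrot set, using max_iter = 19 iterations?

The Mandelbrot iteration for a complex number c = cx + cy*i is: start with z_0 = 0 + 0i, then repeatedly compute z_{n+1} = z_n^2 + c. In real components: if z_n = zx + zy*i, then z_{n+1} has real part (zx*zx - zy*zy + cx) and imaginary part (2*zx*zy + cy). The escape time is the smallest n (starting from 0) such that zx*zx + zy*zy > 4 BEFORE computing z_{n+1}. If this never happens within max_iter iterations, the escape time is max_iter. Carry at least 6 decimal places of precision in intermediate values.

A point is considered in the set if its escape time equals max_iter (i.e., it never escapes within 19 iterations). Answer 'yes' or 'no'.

Answer: no

Derivation:
z_0 = 0 + 0i, c = -1.5410 + -0.2130i
Iter 1: z = -1.5410 + -0.2130i, |z|^2 = 2.4200
Iter 2: z = 0.7883 + 0.4435i, |z|^2 = 0.8181
Iter 3: z = -1.1162 + 0.4862i, |z|^2 = 1.4823
Iter 4: z = -0.5314 + -1.2984i, |z|^2 = 1.9682
Iter 5: z = -2.9444 + 1.1669i, |z|^2 = 10.0311
Escaped at iteration 5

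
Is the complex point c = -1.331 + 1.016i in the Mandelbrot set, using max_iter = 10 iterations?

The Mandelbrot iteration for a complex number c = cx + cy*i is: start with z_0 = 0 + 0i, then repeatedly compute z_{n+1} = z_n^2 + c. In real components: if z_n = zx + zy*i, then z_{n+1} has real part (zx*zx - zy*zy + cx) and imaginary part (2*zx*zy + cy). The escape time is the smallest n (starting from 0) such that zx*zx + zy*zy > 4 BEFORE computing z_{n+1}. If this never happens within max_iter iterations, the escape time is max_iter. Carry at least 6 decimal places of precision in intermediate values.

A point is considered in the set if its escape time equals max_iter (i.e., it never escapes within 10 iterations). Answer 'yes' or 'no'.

Answer: no

Derivation:
z_0 = 0 + 0i, c = -1.3310 + 1.0160i
Iter 1: z = -1.3310 + 1.0160i, |z|^2 = 2.8038
Iter 2: z = -0.5917 + -1.6886i, |z|^2 = 3.2014
Iter 3: z = -3.8322 + 3.0143i, |z|^2 = 23.7718
Escaped at iteration 3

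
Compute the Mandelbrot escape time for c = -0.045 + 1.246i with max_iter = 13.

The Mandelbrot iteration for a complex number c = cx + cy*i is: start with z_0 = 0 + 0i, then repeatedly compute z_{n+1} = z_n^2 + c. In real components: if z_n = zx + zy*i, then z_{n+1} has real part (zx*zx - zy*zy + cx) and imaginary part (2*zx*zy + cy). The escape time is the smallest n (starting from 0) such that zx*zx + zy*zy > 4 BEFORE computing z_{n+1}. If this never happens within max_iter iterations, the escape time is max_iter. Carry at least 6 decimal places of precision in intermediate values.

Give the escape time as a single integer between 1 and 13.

Answer: 3

Derivation:
z_0 = 0 + 0i, c = -0.0450 + 1.2460i
Iter 1: z = -0.0450 + 1.2460i, |z|^2 = 1.5545
Iter 2: z = -1.5955 + 1.1339i, |z|^2 = 3.8312
Iter 3: z = 1.2150 + -2.3721i, |z|^2 = 7.1031
Escaped at iteration 3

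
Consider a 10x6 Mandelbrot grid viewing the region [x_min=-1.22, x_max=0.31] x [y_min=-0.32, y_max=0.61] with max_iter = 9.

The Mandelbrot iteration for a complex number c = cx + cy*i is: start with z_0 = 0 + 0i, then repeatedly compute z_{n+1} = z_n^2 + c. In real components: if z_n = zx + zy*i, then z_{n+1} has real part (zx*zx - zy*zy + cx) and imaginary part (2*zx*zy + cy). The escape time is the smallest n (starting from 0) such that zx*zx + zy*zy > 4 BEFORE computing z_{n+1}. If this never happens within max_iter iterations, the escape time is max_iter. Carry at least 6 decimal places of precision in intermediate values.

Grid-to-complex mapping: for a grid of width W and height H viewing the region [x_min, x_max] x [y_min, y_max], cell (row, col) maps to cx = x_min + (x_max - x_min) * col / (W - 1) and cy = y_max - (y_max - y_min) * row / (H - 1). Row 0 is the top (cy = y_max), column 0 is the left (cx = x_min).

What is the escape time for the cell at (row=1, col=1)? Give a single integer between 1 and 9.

Answer: 6

Derivation:
z_0 = 0 + 0i, c = -1.0500 + 0.4240i
Iter 1: z = -1.0500 + 0.4240i, |z|^2 = 1.2823
Iter 2: z = -0.1273 + -0.4664i, |z|^2 = 0.2337
Iter 3: z = -1.2513 + 0.5427i, |z|^2 = 1.8604
Iter 4: z = 0.2213 + -0.9343i, |z|^2 = 0.9218
Iter 5: z = -1.8739 + 0.0105i, |z|^2 = 3.5115
Iter 6: z = 2.4612 + 0.3845i, |z|^2 = 6.2056
Escaped at iteration 6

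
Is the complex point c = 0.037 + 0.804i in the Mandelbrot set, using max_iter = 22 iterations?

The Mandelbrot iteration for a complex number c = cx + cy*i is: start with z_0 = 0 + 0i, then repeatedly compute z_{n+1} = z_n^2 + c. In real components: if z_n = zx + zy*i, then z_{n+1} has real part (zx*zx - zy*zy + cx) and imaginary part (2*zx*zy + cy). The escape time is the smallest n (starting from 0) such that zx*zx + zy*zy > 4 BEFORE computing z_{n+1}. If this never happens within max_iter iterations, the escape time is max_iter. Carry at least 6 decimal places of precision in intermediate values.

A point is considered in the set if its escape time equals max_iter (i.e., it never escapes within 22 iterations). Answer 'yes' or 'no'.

z_0 = 0 + 0i, c = 0.0370 + 0.8040i
Iter 1: z = 0.0370 + 0.8040i, |z|^2 = 0.6478
Iter 2: z = -0.6080 + 0.8635i, |z|^2 = 1.1153
Iter 3: z = -0.3389 + -0.2461i, |z|^2 = 0.1754
Iter 4: z = 0.0913 + 0.9708i, |z|^2 = 0.9508
Iter 5: z = -0.8971 + 0.9813i, |z|^2 = 1.7677
Iter 6: z = -0.1210 + -0.9566i, |z|^2 = 0.9298
Iter 7: z = -0.8635 + 1.0356i, |z|^2 = 1.8180
Iter 8: z = -0.2898 + -0.9844i, |z|^2 = 1.0530
Iter 9: z = -0.8480 + 1.3746i, |z|^2 = 2.6086
Iter 10: z = -1.1333 + -1.5273i, |z|^2 = 3.6171
Iter 11: z = -1.0112 + 4.2659i, |z|^2 = 19.2205
Escaped at iteration 11

Answer: no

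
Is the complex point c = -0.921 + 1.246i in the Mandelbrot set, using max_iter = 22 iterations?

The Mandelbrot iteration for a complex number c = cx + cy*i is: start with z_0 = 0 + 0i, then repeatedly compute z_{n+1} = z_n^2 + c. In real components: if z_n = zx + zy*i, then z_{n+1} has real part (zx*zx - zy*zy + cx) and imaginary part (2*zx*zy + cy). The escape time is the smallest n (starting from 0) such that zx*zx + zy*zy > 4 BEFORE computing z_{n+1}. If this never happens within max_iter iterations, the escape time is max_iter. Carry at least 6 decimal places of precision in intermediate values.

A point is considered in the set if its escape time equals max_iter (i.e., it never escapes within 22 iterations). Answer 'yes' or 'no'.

z_0 = 0 + 0i, c = -0.9210 + 1.2460i
Iter 1: z = -0.9210 + 1.2460i, |z|^2 = 2.4008
Iter 2: z = -1.6253 + -1.0491i, |z|^2 = 3.7422
Iter 3: z = 0.6198 + 4.6563i, |z|^2 = 22.0649
Escaped at iteration 3

Answer: no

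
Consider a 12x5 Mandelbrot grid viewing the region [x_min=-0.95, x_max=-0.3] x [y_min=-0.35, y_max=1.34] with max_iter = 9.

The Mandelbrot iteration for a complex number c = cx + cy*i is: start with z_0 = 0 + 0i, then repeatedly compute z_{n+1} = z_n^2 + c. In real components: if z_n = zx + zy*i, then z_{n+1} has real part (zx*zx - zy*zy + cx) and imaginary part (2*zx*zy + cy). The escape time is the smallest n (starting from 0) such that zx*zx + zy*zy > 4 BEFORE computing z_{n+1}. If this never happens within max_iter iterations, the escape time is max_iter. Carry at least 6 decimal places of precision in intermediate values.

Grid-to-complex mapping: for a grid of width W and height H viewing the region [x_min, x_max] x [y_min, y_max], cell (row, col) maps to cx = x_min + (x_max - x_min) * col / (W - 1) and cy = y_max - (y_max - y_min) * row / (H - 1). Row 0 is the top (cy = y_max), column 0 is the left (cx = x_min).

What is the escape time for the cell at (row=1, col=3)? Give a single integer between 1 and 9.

z_0 = 0 + 0i, c = -0.7727 + 0.9175i
Iter 1: z = -0.7727 + 0.9175i, |z|^2 = 1.4389
Iter 2: z = -1.0174 + -0.5005i, |z|^2 = 1.2856
Iter 3: z = 0.0120 + 1.9359i, |z|^2 = 3.7477
Iter 4: z = -4.5201 + 0.9639i, |z|^2 = 21.3604
Escaped at iteration 4

Answer: 4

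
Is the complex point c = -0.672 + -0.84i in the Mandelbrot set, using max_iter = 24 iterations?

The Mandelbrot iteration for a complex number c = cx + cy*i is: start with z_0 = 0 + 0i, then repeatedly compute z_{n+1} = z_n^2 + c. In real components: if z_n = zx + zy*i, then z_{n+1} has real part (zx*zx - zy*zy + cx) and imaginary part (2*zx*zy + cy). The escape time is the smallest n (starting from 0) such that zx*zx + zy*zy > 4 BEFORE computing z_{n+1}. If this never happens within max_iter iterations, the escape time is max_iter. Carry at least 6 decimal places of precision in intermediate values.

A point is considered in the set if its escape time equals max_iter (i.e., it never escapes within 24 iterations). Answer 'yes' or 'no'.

z_0 = 0 + 0i, c = -0.6720 + -0.8400i
Iter 1: z = -0.6720 + -0.8400i, |z|^2 = 1.1572
Iter 2: z = -0.9260 + 0.2890i, |z|^2 = 0.9410
Iter 3: z = 0.1020 + -1.3752i, |z|^2 = 1.9015
Iter 4: z = -2.5527 + -1.1206i, |z|^2 = 7.7718
Escaped at iteration 4

Answer: no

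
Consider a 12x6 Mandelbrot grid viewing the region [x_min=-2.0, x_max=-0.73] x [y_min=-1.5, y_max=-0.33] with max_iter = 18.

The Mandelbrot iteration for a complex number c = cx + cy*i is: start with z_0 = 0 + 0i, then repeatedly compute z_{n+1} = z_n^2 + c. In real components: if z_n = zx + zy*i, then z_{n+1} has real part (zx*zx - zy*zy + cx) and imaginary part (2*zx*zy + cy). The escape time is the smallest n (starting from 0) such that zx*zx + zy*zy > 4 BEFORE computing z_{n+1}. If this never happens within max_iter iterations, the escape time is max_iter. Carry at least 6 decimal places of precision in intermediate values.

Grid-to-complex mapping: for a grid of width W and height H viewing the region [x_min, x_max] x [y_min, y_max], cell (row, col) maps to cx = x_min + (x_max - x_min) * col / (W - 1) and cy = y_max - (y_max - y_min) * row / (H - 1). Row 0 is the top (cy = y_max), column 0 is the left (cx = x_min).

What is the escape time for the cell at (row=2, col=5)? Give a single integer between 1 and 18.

z_0 = 0 + 0i, c = -1.4227 + -0.7980i
Iter 1: z = -1.4227 + -0.7980i, |z|^2 = 2.6610
Iter 2: z = -0.0354 + 1.4727i, |z|^2 = 2.1700
Iter 3: z = -3.5902 + -0.9022i, |z|^2 = 13.7038
Escaped at iteration 3

Answer: 3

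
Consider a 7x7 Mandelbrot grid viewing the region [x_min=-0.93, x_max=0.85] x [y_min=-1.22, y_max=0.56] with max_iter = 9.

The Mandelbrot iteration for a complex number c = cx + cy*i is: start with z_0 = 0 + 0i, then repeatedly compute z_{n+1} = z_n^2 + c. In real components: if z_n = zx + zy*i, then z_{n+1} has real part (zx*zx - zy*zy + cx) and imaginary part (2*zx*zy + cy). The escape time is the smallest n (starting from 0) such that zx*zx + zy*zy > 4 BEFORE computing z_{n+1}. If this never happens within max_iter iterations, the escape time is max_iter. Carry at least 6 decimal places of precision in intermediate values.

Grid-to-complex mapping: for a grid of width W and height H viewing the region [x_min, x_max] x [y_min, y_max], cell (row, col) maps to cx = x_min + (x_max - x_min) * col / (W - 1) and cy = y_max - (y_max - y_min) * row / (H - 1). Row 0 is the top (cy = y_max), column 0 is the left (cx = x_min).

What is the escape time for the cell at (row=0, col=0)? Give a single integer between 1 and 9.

Answer: 5

Derivation:
z_0 = 0 + 0i, c = -0.9300 + 0.5600i
Iter 1: z = -0.9300 + 0.5600i, |z|^2 = 1.1785
Iter 2: z = -0.3787 + -0.4816i, |z|^2 = 0.3754
Iter 3: z = -1.0185 + 0.9248i, |z|^2 = 1.8926
Iter 4: z = -0.7478 + -1.3238i, |z|^2 = 2.3116
Iter 5: z = -2.1232 + 2.5398i, |z|^2 = 10.9589
Escaped at iteration 5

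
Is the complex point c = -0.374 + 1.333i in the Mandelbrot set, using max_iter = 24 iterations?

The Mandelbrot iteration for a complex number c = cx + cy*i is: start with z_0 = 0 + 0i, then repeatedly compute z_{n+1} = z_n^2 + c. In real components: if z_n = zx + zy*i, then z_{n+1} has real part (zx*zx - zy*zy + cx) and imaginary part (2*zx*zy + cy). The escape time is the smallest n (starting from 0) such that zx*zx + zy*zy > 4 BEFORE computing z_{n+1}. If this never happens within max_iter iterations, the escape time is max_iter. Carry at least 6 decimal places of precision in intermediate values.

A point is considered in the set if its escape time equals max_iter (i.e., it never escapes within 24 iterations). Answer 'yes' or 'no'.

Answer: no

Derivation:
z_0 = 0 + 0i, c = -0.3740 + 1.3330i
Iter 1: z = -0.3740 + 1.3330i, |z|^2 = 1.9168
Iter 2: z = -2.0110 + 0.3359i, |z|^2 = 4.1570
Escaped at iteration 2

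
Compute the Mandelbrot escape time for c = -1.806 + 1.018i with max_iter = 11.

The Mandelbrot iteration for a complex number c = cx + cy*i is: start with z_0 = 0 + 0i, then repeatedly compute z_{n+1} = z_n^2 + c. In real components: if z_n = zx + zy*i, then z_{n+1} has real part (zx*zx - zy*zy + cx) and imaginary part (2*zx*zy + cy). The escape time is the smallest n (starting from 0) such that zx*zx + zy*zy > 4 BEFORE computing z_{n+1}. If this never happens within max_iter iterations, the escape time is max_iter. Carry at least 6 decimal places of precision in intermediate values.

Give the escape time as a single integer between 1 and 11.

Answer: 1

Derivation:
z_0 = 0 + 0i, c = -1.8060 + 1.0180i
Iter 1: z = -1.8060 + 1.0180i, |z|^2 = 4.2980
Escaped at iteration 1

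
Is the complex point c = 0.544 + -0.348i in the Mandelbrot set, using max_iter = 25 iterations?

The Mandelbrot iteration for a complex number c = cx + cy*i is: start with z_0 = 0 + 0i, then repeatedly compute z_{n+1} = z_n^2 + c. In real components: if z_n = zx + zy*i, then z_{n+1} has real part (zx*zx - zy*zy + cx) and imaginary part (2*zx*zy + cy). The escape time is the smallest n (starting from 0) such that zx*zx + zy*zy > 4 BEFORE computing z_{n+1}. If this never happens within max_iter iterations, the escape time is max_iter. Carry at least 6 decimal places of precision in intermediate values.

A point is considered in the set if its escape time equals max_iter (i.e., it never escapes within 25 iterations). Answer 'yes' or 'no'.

Answer: no

Derivation:
z_0 = 0 + 0i, c = 0.5440 + -0.3480i
Iter 1: z = 0.5440 + -0.3480i, |z|^2 = 0.4170
Iter 2: z = 0.7188 + -0.7266i, |z|^2 = 1.0447
Iter 3: z = 0.5327 + -1.3926i, |z|^2 = 2.2233
Iter 4: z = -1.1116 + -1.8318i, |z|^2 = 4.5913
Escaped at iteration 4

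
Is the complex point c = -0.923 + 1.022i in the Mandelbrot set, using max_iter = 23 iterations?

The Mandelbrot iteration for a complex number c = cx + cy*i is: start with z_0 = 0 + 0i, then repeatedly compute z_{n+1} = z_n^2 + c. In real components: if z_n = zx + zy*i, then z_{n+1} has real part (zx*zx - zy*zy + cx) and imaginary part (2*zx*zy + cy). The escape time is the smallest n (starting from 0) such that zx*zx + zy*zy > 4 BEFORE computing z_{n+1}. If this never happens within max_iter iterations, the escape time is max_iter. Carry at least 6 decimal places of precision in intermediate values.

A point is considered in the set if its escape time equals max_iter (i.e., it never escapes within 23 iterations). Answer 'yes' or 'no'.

z_0 = 0 + 0i, c = -0.9230 + 1.0220i
Iter 1: z = -0.9230 + 1.0220i, |z|^2 = 1.8964
Iter 2: z = -1.1156 + -0.8646i, |z|^2 = 1.9920
Iter 3: z = -0.4261 + 2.9510i, |z|^2 = 8.8902
Escaped at iteration 3

Answer: no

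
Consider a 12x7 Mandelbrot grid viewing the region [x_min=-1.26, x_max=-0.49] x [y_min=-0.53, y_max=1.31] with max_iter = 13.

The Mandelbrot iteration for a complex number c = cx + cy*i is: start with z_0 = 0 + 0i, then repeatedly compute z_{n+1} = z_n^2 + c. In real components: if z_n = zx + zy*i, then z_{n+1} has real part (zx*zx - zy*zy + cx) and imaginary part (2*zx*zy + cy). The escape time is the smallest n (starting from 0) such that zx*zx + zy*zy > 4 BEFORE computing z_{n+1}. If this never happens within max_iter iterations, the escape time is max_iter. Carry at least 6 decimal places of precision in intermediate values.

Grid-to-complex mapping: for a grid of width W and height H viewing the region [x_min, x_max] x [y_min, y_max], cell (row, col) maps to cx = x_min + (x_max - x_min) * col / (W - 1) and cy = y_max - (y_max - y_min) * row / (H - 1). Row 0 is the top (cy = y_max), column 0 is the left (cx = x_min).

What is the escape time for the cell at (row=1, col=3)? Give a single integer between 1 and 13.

z_0 = 0 + 0i, c = -1.0500 + 1.0033i
Iter 1: z = -1.0500 + 1.0033i, |z|^2 = 2.1092
Iter 2: z = -0.9542 + -1.1037i, |z|^2 = 2.1285
Iter 3: z = -1.3576 + 3.1095i, |z|^2 = 11.5123
Escaped at iteration 3

Answer: 3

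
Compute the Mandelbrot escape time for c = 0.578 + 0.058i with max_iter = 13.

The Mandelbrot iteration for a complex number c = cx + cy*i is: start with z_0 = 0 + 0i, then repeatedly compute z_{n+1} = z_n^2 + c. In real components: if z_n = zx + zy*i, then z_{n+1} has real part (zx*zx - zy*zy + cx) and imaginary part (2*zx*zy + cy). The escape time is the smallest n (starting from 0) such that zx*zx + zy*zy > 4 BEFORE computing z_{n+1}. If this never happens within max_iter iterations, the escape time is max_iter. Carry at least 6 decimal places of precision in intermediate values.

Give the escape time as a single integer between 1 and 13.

Answer: 4

Derivation:
z_0 = 0 + 0i, c = 0.5780 + 0.0580i
Iter 1: z = 0.5780 + 0.0580i, |z|^2 = 0.3374
Iter 2: z = 0.9087 + 0.1250i, |z|^2 = 0.8414
Iter 3: z = 1.3881 + 0.2853i, |z|^2 = 2.0083
Iter 4: z = 2.4235 + 0.8500i, |z|^2 = 6.5960
Escaped at iteration 4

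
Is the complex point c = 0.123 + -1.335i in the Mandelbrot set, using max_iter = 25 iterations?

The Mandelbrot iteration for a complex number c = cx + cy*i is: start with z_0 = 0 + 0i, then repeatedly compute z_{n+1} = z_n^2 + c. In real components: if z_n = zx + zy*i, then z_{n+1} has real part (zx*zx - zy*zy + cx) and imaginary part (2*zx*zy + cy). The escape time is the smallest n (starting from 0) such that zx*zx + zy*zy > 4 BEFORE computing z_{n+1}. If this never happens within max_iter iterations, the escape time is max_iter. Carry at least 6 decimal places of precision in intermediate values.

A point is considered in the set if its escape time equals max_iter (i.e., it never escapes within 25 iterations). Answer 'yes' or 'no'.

Answer: no

Derivation:
z_0 = 0 + 0i, c = 0.1230 + -1.3350i
Iter 1: z = 0.1230 + -1.3350i, |z|^2 = 1.7974
Iter 2: z = -1.6441 + -1.6634i, |z|^2 = 5.4700
Escaped at iteration 2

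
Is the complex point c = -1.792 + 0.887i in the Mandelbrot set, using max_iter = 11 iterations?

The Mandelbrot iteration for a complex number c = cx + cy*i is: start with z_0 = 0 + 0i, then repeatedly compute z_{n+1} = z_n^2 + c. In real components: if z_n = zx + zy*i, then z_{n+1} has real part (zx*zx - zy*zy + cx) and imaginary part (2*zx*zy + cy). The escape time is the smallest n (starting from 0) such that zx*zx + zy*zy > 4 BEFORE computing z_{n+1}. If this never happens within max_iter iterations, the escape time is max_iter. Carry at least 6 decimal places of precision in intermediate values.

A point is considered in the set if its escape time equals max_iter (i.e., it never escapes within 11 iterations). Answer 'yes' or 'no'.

z_0 = 0 + 0i, c = -1.7920 + 0.8870i
Iter 1: z = -1.7920 + 0.8870i, |z|^2 = 3.9980
Iter 2: z = 0.6325 + -2.2920i, |z|^2 = 5.6534
Escaped at iteration 2

Answer: no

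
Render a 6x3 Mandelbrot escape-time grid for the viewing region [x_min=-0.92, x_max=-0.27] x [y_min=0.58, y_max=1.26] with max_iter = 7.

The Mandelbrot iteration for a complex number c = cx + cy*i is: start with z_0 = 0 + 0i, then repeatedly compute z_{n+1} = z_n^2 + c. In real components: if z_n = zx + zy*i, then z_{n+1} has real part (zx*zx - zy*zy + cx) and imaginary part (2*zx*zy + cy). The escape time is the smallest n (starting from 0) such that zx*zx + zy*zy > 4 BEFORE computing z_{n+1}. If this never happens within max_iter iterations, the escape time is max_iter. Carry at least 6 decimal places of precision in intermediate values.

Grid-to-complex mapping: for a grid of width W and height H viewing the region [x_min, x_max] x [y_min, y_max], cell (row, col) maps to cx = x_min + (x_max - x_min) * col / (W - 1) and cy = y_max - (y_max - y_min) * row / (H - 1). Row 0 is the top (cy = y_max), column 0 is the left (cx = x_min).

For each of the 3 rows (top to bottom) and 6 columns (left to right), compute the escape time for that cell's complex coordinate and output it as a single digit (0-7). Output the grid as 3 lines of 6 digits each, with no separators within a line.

Answer: 333333
334457
557777

Derivation:
(row=0, col=0): c = -0.9200 + 1.2600i → escape time 3
(row=0, col=1): c = -0.7900 + 1.2600i → escape time 3
(row=0, col=2): c = -0.6600 + 1.2600i → escape time 3
(row=0, col=3): c = -0.5300 + 1.2600i → escape time 3
(row=0, col=4): c = -0.4000 + 1.2600i → escape time 3
(row=0, col=5): c = -0.2700 + 1.2600i → escape time 3
(row=1, col=0): c = -0.9200 + 0.9200i → escape time 3
(row=1, col=1): c = -0.7900 + 0.9200i → escape time 3
(row=1, col=2): c = -0.6600 + 0.9200i → escape time 4
(row=1, col=3): c = -0.5300 + 0.9200i → escape time 4
(row=1, col=4): c = -0.4000 + 0.9200i → escape time 5
(row=1, col=5): c = -0.2700 + 0.9200i → escape time 7
(row=2, col=0): c = -0.9200 + 0.5800i → escape time 5
(row=2, col=1): c = -0.7900 + 0.5800i → escape time 5
(row=2, col=2): c = -0.6600 + 0.5800i → escape time 7
(row=2, col=3): c = -0.5300 + 0.5800i → escape time 7
(row=2, col=4): c = -0.4000 + 0.5800i → escape time 7
(row=2, col=5): c = -0.2700 + 0.5800i → escape time 7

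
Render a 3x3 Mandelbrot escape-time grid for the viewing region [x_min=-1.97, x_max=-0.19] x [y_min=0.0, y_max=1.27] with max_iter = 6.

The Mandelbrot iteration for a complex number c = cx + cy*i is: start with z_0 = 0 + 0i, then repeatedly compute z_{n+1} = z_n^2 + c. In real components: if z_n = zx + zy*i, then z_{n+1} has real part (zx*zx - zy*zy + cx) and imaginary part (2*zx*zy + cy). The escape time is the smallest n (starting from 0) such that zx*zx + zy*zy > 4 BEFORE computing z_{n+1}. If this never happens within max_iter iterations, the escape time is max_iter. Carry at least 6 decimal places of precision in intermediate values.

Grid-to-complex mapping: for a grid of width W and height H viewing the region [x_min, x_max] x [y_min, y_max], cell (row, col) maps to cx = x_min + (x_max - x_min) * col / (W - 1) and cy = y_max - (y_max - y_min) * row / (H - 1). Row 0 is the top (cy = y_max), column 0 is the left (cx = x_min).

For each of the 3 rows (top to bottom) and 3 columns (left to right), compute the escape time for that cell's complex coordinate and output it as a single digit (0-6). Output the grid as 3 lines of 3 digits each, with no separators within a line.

(row=0, col=0): c = -1.9700 + 1.2700i → escape time 1
(row=0, col=1): c = -1.0800 + 1.2700i → escape time 2
(row=0, col=2): c = -0.1900 + 1.2700i → escape time 3
(row=1, col=0): c = -1.9700 + 0.6350i → escape time 1
(row=1, col=1): c = -1.0800 + 0.6350i → escape time 4
(row=1, col=2): c = -0.1900 + 0.6350i → escape time 6
(row=2, col=0): c = -1.9700 + 0.0000i → escape time 6
(row=2, col=1): c = -1.0800 + 0.0000i → escape time 6
(row=2, col=2): c = -0.1900 + 0.0000i → escape time 6

Answer: 123
146
666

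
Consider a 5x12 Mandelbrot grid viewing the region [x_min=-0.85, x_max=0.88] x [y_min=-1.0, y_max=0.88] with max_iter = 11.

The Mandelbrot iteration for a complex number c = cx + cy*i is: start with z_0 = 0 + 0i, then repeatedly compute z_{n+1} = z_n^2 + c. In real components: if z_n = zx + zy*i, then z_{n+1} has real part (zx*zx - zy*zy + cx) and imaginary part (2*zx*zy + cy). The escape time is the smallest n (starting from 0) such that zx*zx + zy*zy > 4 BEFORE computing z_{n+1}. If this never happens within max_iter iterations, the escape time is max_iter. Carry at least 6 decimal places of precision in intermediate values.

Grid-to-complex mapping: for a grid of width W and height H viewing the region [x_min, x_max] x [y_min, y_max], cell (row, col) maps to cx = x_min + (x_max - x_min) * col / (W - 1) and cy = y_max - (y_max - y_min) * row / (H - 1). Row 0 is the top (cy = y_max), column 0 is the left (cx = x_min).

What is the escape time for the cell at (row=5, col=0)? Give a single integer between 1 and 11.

Answer: 11

Derivation:
z_0 = 0 + 0i, c = -0.8500 + 0.0255i
Iter 1: z = -0.8500 + 0.0255i, |z|^2 = 0.7231
Iter 2: z = -0.1281 + -0.0178i, |z|^2 = 0.0167
Iter 3: z = -0.8339 + 0.0300i, |z|^2 = 0.6963
Iter 4: z = -0.1555 + -0.0246i, |z|^2 = 0.0248
Iter 5: z = -0.8264 + 0.0331i, |z|^2 = 0.6841
Iter 6: z = -0.1681 + -0.0293i, |z|^2 = 0.0291
Iter 7: z = -0.8226 + 0.0353i, |z|^2 = 0.6779
Iter 8: z = -0.1746 + -0.0326i, |z|^2 = 0.0315
Iter 9: z = -0.8206 + 0.0368i, |z|^2 = 0.6747
Iter 10: z = -0.1780 + -0.0350i, |z|^2 = 0.0329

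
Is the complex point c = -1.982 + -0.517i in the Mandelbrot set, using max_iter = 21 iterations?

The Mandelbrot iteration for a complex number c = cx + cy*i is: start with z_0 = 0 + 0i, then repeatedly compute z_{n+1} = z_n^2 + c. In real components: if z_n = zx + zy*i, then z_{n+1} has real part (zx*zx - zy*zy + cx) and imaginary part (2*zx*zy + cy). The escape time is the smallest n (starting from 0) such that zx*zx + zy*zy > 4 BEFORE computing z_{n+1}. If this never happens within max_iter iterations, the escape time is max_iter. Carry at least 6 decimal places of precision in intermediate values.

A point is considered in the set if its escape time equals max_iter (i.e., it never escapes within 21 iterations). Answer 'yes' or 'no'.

z_0 = 0 + 0i, c = -1.9820 + -0.5170i
Iter 1: z = -1.9820 + -0.5170i, |z|^2 = 4.1956
Escaped at iteration 1

Answer: no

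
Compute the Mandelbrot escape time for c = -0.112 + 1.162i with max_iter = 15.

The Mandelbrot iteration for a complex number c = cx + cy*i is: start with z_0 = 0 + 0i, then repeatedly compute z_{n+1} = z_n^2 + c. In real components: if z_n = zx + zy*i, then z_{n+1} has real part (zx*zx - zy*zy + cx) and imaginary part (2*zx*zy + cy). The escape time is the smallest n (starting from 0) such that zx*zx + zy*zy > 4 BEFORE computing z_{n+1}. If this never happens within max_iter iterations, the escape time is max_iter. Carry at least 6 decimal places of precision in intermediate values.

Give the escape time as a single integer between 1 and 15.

Answer: 4

Derivation:
z_0 = 0 + 0i, c = -0.1120 + 1.1620i
Iter 1: z = -0.1120 + 1.1620i, |z|^2 = 1.3628
Iter 2: z = -1.4497 + 0.9017i, |z|^2 = 2.9147
Iter 3: z = 1.1765 + -1.4524i, |z|^2 = 3.4938
Iter 4: z = -0.8373 + -2.2557i, |z|^2 = 5.7891
Escaped at iteration 4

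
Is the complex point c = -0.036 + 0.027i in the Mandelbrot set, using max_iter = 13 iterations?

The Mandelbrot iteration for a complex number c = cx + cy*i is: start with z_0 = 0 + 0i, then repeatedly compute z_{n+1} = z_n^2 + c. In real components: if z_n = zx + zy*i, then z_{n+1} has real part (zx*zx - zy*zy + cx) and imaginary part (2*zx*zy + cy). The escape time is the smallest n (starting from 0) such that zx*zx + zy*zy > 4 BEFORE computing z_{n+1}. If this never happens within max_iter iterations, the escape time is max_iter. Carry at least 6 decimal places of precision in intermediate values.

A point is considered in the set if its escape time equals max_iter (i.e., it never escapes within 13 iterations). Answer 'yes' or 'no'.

z_0 = 0 + 0i, c = -0.0360 + 0.0270i
Iter 1: z = -0.0360 + 0.0270i, |z|^2 = 0.0020
Iter 2: z = -0.0354 + 0.0251i, |z|^2 = 0.0019
Iter 3: z = -0.0354 + 0.0252i, |z|^2 = 0.0019
Iter 4: z = -0.0354 + 0.0252i, |z|^2 = 0.0019
Iter 5: z = -0.0354 + 0.0252i, |z|^2 = 0.0019
Iter 6: z = -0.0354 + 0.0252i, |z|^2 = 0.0019
Iter 7: z = -0.0354 + 0.0252i, |z|^2 = 0.0019
Iter 8: z = -0.0354 + 0.0252i, |z|^2 = 0.0019
Iter 9: z = -0.0354 + 0.0252i, |z|^2 = 0.0019
Iter 10: z = -0.0354 + 0.0252i, |z|^2 = 0.0019
Iter 11: z = -0.0354 + 0.0252i, |z|^2 = 0.0019
Iter 12: z = -0.0354 + 0.0252i, |z|^2 = 0.0019
Did not escape in 13 iterations → in set

Answer: yes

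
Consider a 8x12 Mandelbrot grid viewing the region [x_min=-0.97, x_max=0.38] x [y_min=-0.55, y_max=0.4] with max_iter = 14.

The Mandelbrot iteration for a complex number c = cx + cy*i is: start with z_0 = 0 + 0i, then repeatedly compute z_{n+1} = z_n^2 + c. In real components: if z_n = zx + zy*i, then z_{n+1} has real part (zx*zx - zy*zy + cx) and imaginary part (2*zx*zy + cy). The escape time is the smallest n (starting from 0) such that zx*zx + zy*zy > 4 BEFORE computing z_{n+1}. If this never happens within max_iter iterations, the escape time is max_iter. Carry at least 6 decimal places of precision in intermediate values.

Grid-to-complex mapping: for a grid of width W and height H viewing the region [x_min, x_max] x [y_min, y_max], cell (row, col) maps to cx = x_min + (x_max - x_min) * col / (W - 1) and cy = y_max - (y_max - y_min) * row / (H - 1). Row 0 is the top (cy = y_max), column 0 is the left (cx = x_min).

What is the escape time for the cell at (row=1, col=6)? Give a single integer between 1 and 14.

Answer: 14

Derivation:
z_0 = 0 + 0i, c = 0.1871 + 0.3136i
Iter 1: z = 0.1871 + 0.3136i, |z|^2 = 0.1334
Iter 2: z = 0.1238 + 0.4310i, |z|^2 = 0.2011
Iter 3: z = 0.0167 + 0.4204i, |z|^2 = 0.1770
Iter 4: z = 0.0107 + 0.3277i, |z|^2 = 0.1075
Iter 5: z = 0.0799 + 0.3207i, |z|^2 = 0.1092
Iter 6: z = 0.0907 + 0.3649i, |z|^2 = 0.1414
Iter 7: z = 0.0622 + 0.3798i, |z|^2 = 0.1481
Iter 8: z = 0.0467 + 0.3609i, |z|^2 = 0.1324
Iter 9: z = 0.0591 + 0.3474i, |z|^2 = 0.1242
Iter 10: z = 0.0700 + 0.3547i, |z|^2 = 0.1307
Iter 11: z = 0.0662 + 0.3633i, |z|^2 = 0.1363
Iter 12: z = 0.0596 + 0.3618i, |z|^2 = 0.1344
Iter 13: z = 0.0598 + 0.3567i, |z|^2 = 0.1308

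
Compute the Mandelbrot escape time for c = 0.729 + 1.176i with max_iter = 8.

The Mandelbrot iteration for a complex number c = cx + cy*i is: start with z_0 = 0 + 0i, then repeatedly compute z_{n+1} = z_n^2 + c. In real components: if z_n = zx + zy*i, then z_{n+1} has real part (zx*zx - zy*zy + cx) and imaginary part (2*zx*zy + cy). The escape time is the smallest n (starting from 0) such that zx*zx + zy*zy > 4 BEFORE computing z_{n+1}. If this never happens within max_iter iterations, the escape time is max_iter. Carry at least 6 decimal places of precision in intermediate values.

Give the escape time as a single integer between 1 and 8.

Answer: 2

Derivation:
z_0 = 0 + 0i, c = 0.7290 + 1.1760i
Iter 1: z = 0.7290 + 1.1760i, |z|^2 = 1.9144
Iter 2: z = -0.1225 + 2.8906i, |z|^2 = 8.3706
Escaped at iteration 2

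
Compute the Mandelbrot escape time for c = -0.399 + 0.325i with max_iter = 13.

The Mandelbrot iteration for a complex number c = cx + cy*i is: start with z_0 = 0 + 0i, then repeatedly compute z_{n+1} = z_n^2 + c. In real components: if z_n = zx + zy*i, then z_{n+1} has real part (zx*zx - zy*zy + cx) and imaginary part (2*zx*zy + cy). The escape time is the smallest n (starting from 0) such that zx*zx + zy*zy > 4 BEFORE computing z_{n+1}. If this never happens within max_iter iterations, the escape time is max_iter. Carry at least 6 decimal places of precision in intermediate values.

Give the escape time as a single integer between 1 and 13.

Answer: 13

Derivation:
z_0 = 0 + 0i, c = -0.3990 + 0.3250i
Iter 1: z = -0.3990 + 0.3250i, |z|^2 = 0.2648
Iter 2: z = -0.3454 + 0.0656i, |z|^2 = 0.1236
Iter 3: z = -0.2840 + 0.2796i, |z|^2 = 0.1589
Iter 4: z = -0.3966 + 0.1662i, |z|^2 = 0.1849
Iter 5: z = -0.2694 + 0.1932i, |z|^2 = 0.1099
Iter 6: z = -0.3638 + 0.2209i, |z|^2 = 0.1811
Iter 7: z = -0.3155 + 0.1643i, |z|^2 = 0.1265
Iter 8: z = -0.3265 + 0.2214i, |z|^2 = 0.1556
Iter 9: z = -0.3414 + 0.1805i, |z|^2 = 0.1491
Iter 10: z = -0.3150 + 0.2018i, |z|^2 = 0.1399
Iter 11: z = -0.3405 + 0.1979i, |z|^2 = 0.1551
Iter 12: z = -0.3222 + 0.1902i, |z|^2 = 0.1400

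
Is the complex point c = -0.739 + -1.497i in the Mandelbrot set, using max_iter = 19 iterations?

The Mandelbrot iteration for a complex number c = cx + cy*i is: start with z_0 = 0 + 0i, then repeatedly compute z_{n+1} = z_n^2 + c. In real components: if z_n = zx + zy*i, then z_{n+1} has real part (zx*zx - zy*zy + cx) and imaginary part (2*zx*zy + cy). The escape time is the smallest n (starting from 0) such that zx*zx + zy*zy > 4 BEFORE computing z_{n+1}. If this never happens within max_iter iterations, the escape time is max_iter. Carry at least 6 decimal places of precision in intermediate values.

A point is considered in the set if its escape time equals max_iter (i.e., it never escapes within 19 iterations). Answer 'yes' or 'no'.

Answer: no

Derivation:
z_0 = 0 + 0i, c = -0.7390 + -1.4970i
Iter 1: z = -0.7390 + -1.4970i, |z|^2 = 2.7871
Iter 2: z = -2.4339 + 0.7156i, |z|^2 = 6.4358
Escaped at iteration 2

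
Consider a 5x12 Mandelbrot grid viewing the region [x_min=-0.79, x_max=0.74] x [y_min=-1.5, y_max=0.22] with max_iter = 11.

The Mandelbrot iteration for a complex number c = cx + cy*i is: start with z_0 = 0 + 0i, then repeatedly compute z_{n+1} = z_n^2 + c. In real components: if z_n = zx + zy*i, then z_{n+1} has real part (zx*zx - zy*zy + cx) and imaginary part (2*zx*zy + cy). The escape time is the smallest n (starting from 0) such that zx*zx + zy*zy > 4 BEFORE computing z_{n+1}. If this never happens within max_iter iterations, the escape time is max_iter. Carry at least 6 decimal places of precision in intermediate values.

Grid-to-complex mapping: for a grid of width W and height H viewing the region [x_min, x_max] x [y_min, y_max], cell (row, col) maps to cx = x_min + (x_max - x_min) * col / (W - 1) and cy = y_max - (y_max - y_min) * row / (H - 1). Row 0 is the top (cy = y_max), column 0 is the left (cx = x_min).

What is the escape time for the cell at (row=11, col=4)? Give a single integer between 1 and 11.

Answer: 2

Derivation:
z_0 = 0 + 0i, c = 0.7400 + -1.5000i
Iter 1: z = 0.7400 + -1.5000i, |z|^2 = 2.7976
Iter 2: z = -0.9624 + -3.7200i, |z|^2 = 14.7646
Escaped at iteration 2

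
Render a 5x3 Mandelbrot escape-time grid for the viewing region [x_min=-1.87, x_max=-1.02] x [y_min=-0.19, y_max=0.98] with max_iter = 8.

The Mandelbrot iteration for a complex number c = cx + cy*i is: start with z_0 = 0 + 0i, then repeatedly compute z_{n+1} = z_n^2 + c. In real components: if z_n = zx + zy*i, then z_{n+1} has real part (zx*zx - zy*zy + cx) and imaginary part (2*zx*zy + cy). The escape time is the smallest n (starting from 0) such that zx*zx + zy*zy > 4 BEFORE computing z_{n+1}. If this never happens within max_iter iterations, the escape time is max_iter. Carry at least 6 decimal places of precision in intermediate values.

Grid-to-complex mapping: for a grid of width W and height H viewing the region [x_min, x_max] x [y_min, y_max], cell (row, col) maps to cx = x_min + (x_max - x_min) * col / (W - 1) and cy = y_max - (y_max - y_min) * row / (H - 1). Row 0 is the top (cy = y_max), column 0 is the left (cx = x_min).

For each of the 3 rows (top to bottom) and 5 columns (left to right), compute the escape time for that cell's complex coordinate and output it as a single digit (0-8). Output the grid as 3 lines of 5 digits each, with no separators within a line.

(row=0, col=0): c = -1.8700 + 0.9800i → escape time 1
(row=0, col=1): c = -1.6575 + 0.9800i → escape time 2
(row=0, col=2): c = -1.4450 + 0.9800i → escape time 3
(row=0, col=3): c = -1.2325 + 0.9800i → escape time 3
(row=0, col=4): c = -1.0200 + 0.9800i → escape time 3
(row=1, col=0): c = -1.8700 + 0.3950i → escape time 3
(row=1, col=1): c = -1.6575 + 0.3950i → escape time 3
(row=1, col=2): c = -1.4450 + 0.3950i → escape time 4
(row=1, col=3): c = -1.2325 + 0.3950i → escape time 8
(row=1, col=4): c = -1.0200 + 0.3950i → escape time 8
(row=2, col=0): c = -1.8700 + -0.1900i → escape time 4
(row=2, col=1): c = -1.6575 + -0.1900i → escape time 4
(row=2, col=2): c = -1.4450 + -0.1900i → escape time 5
(row=2, col=3): c = -1.2325 + -0.1900i → escape time 8
(row=2, col=4): c = -1.0200 + -0.1900i → escape time 8

Answer: 12333
33488
44588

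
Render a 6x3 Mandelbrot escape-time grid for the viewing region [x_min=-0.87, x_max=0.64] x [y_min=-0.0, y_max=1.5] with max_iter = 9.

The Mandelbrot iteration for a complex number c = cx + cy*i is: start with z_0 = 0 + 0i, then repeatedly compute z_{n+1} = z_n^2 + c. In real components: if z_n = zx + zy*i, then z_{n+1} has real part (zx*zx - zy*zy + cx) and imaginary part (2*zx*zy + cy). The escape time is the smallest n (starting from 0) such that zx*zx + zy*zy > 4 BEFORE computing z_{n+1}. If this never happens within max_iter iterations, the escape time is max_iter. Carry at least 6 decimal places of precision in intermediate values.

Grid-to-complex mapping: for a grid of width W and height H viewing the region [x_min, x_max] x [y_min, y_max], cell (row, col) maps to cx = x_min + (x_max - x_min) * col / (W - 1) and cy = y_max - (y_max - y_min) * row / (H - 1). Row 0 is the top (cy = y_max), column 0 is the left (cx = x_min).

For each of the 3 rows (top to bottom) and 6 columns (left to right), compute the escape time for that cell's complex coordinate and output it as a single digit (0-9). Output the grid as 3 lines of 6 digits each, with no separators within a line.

Answer: 222222
469953
999994

Derivation:
(row=0, col=0): c = -0.8700 + 1.5000i → escape time 2
(row=0, col=1): c = -0.5680 + 1.5000i → escape time 2
(row=0, col=2): c = -0.2660 + 1.5000i → escape time 2
(row=0, col=3): c = 0.0360 + 1.5000i → escape time 2
(row=0, col=4): c = 0.3380 + 1.5000i → escape time 2
(row=0, col=5): c = 0.6400 + 1.5000i → escape time 2
(row=1, col=0): c = -0.8700 + 0.7500i → escape time 4
(row=1, col=1): c = -0.5680 + 0.7500i → escape time 6
(row=1, col=2): c = -0.2660 + 0.7500i → escape time 9
(row=1, col=3): c = 0.0360 + 0.7500i → escape time 9
(row=1, col=4): c = 0.3380 + 0.7500i → escape time 5
(row=1, col=5): c = 0.6400 + 0.7500i → escape time 3
(row=2, col=0): c = -0.8700 + 0.0000i → escape time 9
(row=2, col=1): c = -0.5680 + 0.0000i → escape time 9
(row=2, col=2): c = -0.2660 + 0.0000i → escape time 9
(row=2, col=3): c = 0.0360 + 0.0000i → escape time 9
(row=2, col=4): c = 0.3380 + 0.0000i → escape time 9
(row=2, col=5): c = 0.6400 + 0.0000i → escape time 4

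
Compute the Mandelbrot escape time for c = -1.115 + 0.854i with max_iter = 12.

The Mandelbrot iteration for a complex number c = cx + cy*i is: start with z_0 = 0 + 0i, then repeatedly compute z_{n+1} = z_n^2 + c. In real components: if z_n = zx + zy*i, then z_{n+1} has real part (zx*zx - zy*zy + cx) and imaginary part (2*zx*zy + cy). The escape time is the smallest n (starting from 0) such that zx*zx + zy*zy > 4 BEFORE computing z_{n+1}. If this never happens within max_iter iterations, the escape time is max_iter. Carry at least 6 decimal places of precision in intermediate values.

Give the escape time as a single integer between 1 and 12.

Answer: 3

Derivation:
z_0 = 0 + 0i, c = -1.1150 + 0.8540i
Iter 1: z = -1.1150 + 0.8540i, |z|^2 = 1.9725
Iter 2: z = -0.6011 + -1.0504i, |z|^2 = 1.4647
Iter 3: z = -1.8571 + 2.1168i, |z|^2 = 7.9295
Escaped at iteration 3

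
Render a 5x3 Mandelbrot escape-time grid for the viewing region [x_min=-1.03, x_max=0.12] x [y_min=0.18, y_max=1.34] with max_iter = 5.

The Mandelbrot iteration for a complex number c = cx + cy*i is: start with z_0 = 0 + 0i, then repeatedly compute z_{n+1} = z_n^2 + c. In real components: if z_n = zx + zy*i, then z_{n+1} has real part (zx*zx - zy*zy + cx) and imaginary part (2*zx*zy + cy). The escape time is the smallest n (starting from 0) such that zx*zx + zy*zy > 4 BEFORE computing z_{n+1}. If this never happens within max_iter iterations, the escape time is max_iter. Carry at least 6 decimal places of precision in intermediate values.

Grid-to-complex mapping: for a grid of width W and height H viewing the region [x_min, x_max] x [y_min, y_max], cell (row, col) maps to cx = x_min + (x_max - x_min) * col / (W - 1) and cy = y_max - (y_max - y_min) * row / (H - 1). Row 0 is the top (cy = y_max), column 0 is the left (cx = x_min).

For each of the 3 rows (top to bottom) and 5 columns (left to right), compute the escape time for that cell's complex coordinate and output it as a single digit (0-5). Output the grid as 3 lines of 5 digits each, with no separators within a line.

(row=0, col=0): c = -1.0300 + 1.3400i → escape time 2
(row=0, col=1): c = -0.7425 + 1.3400i → escape time 2
(row=0, col=2): c = -0.4550 + 1.3400i → escape time 2
(row=0, col=3): c = -0.1675 + 1.3400i → escape time 2
(row=0, col=4): c = 0.1200 + 1.3400i → escape time 2
(row=1, col=0): c = -1.0300 + 0.7600i → escape time 3
(row=1, col=1): c = -0.7425 + 0.7600i → escape time 4
(row=1, col=2): c = -0.4550 + 0.7600i → escape time 5
(row=1, col=3): c = -0.1675 + 0.7600i → escape time 5
(row=1, col=4): c = 0.1200 + 0.7600i → escape time 5
(row=2, col=0): c = -1.0300 + 0.1800i → escape time 5
(row=2, col=1): c = -0.7425 + 0.1800i → escape time 5
(row=2, col=2): c = -0.4550 + 0.1800i → escape time 5
(row=2, col=3): c = -0.1675 + 0.1800i → escape time 5
(row=2, col=4): c = 0.1200 + 0.1800i → escape time 5

Answer: 22222
34555
55555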